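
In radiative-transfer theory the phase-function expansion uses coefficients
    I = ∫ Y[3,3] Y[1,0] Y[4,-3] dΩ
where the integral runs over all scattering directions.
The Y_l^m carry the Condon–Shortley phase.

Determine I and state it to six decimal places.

-0.162868

Checks pass: Σm=0; 8 even; l₃=4∈[2,4].
(2·3+1)(2·1+1)(2·4+1) = 189
Δ: 0! 6! 2! / 9! → 1/252
sum: t=0:+1/36 = 1/36
3j²(3 1 4; 0 0 0) = Δ·Π!·Σ² = 4/63  (sign +1)
sum: t=0:+1/720 = 1/720
3j²(3 1 4; 3 0 -3) = Δ·Π!·Σ² = 1/36  (sign -1)
combine: 4πI² = 189·4/63·1/36 = 1/3
take √, sign -1: I = -0.16286750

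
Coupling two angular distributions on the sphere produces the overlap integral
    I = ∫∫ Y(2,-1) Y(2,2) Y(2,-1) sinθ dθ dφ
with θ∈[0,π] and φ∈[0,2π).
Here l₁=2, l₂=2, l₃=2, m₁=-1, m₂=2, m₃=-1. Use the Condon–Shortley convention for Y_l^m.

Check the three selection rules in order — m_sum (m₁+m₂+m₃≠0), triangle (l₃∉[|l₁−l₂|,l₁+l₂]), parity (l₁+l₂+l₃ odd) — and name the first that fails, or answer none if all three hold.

none

Σmᵢ = 0  ✓
l₃∈[|l₁−l₂|,l₁+l₂]=[0,4], have l₃=2  ✓
Σlᵢ = 6 ⇒ even  ✓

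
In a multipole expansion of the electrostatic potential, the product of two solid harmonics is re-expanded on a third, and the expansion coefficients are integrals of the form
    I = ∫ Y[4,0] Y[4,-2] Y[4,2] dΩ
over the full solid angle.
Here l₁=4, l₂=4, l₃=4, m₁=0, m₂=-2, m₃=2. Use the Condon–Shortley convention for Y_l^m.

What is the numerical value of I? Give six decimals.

Rules hold: Σm=0, L=12 even, 0≤4≤8.
N = 9·9·9 = 729
Δ = 4!·4!·4!/13! = 1/450450
Racah Σ t=0..4: t=0:+1/13824 t=1:−1/216 t=2:+1/64 t=3:−1/216 t=4:+1/13824 = 5/768
⇒ 3j(4 4 4; 0 0 0)² = 18/1001, sgn +1
Racah Σ t=0..2: t=0:+1/2304 t=1:−1/216 t=2:+1/384 = -11/6912
⇒ 3j(4 4 4; 0 -2 2)² = 11/1638, sgn -1
4πI² = N·(3j₀)²·(3jₘ)² = 729/8281
I = -1·√(0.0880328/4π) = -0.08369845

-0.083698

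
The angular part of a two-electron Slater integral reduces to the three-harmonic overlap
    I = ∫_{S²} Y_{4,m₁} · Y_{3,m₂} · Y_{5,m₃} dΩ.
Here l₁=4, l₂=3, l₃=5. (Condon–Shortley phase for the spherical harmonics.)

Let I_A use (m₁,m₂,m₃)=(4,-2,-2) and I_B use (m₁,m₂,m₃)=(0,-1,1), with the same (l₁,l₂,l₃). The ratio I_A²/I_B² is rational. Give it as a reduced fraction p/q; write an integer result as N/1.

l's match ⇒ only the (l;m) 3-j factors differ between A and B.
A: triangle coeff Δ(4,3,5) = 1/180180; Σ_t [0,0]: t=0:+1/8640 = 1/8640; (3j)²=14/1287 [(4 3 5; 4 -2 -2)], sign=-1
B: triangle coeff Δ(4,3,5) = 1/180180; Σ_t [0,2]: t=0:+1/384 t=1:−1/216 t=2:+1/2304 = -11/6912; (3j)²=11/1638 [(4 3 5; 0 -1 1)], sign=-1
I_A²/I_B² = (14/1287)/(11/1638) = 196/121

196/121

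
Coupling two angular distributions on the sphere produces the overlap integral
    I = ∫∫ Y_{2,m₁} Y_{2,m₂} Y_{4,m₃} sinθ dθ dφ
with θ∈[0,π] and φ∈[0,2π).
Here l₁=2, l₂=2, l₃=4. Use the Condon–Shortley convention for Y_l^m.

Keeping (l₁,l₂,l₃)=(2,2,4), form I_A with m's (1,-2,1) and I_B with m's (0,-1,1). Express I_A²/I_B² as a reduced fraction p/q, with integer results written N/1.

Shared (l₁,l₂,l₃)=(2,2,4): N and (l;000)² cancel in I_A²/I_B².
A: Δ = 0!·4!·4!/9! = 1/630; Racah Σ t=0..0: t=0:+1/144 = 1/144; ⇒ 3j(2 2 4; 1 -2 1)² = 1/126, sgn -1
B: Δ = 0!·4!·4!/9! = 1/630; Racah Σ t=0..0: t=0:+1/24 = 1/24; ⇒ 3j(2 2 4; 0 -1 1)² = 1/21, sgn -1
I_A²/I_B² = (1/126)/(1/21) = 1/6

1/6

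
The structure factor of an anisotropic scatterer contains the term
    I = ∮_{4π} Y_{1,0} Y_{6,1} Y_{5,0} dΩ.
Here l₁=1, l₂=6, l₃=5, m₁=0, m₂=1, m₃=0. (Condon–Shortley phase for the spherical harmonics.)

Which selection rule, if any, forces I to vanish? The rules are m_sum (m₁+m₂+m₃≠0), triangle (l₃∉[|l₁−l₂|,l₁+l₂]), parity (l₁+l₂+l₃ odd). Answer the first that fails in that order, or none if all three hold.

m_sum

Σmᵢ = 1  ✗
l₃∈[|l₁−l₂|,l₁+l₂]=[5,7], have l₃=5
Σlᵢ = 12 ⇒ even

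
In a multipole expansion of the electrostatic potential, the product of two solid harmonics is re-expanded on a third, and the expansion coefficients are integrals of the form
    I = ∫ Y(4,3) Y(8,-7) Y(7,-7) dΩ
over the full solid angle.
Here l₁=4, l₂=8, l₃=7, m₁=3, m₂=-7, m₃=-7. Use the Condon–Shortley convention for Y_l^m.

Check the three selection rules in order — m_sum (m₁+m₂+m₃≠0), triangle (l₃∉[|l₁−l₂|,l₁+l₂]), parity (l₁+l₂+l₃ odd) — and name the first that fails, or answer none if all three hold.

m_sum

azimuthal sum: 3 − 7 − 7 = -11  ✗
4 ≤ 7 ≤ 12 (triangle on l)
L = 4 + 8 + 7 = 19 (odd)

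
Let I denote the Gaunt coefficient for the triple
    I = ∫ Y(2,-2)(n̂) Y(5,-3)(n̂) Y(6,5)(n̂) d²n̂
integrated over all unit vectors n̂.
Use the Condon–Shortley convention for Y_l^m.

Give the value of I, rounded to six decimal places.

0.000000

l₁+l₂+l₃=13 is odd: 3j(l;000)=0 ⇒ I=0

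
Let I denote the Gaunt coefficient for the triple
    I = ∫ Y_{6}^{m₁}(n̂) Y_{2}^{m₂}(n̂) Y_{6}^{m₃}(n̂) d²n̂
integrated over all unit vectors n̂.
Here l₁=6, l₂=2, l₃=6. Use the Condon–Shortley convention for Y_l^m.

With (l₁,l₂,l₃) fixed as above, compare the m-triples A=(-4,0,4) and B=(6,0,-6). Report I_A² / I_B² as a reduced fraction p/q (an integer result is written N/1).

Shared (l₁,l₂,l₃)=(6,2,6): N and (l;000)² cancel in I_A²/I_B².
A: Δ = 2!·10!·2!/15! = 1/90090; Racah Σ t=0..2: t=0:+1/14515200 t=1:−1/362880 t=2:+1/322560 = 1/2419200; ⇒ 3j(6 2 6; -4 0 4)² = 2/5005, sgn +1
B: Δ = 2!·10!·2!/15! = 1/90090; Racah Σ t=0..0: t=0:+1/14515200 = 1/14515200; ⇒ 3j(6 2 6; 6 0 -6)² = 22/455, sgn +1
I_A²/I_B² = (2/5005)/(22/455) = 1/121

1/121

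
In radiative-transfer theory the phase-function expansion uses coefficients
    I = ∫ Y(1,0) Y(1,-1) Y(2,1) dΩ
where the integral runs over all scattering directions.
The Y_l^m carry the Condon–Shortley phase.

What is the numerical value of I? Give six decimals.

m-sum 0 ✓  L=4 even ✓  0≤2≤2 ✓
Π(2lᵢ+1) = 3×3×5 = 45
triangle coeff Δ(1,1,2) = 1/30
Σ_t [0,0]: t=0:+1/1 = 1/1
(3j)²=2/15 [(1 1 2; 0 0 0)], sign=+1
Σ_t [0,0]: t=0:+1/2 = 1/2
(3j)²=1/10 [(1 1 2; 0 -1 1)], sign=-1
⇒ 4πI² = 3/5
I = (-1)√(3/5/(4π)) = -0.21850969

-0.218510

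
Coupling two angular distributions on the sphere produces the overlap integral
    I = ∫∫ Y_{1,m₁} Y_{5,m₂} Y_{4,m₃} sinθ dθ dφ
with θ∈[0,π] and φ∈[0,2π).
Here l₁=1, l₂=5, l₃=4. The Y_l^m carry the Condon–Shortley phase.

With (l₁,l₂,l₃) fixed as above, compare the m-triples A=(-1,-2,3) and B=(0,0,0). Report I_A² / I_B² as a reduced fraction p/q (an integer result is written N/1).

l's match ⇒ only the (l;m) 3-j factors differ between A and B.
A: triangle coeff Δ(1,5,4) = 1/495; Σ_t [2,2]: t=2:+1/10080 = 1/10080; (3j)²=1/165 [(1 5 4; -1 -2 3)], sign=-1
B: triangle coeff Δ(1,5,4) = 1/495; Σ_t [1,1]: t=1:−1/576 = -1/576; (3j)²=5/99 [(1 5 4; 0 0 0)], sign=-1
I_A²/I_B² = (1/165)/(5/99) = 3/25

3/25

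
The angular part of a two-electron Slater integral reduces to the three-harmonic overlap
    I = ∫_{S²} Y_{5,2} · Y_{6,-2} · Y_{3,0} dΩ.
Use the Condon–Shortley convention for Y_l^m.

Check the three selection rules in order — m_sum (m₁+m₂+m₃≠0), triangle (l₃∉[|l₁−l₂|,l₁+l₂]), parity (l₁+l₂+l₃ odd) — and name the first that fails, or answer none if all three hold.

Σmᵢ = 0  ✓
l₃∈[|l₁−l₂|,l₁+l₂]=[1,11], have l₃=3  ✓
Σlᵢ = 14 ⇒ even  ✓

none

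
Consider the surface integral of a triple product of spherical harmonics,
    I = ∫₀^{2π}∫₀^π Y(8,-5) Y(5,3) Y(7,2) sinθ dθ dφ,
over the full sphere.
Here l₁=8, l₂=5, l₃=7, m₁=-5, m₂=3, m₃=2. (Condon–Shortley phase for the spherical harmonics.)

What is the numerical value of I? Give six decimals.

0.056053

Rules hold: Σm=0, L=20 even, 3≤7≤13.
N = 17·11·15 = 2805
Δ = 6!·10!·4!/21! = 1/814773960
Racah Σ t=1..5: t=1:−1/87091200 t=2:+1/4976640 t=3:−1/2073600 t=4:+1/4976640 t=5:−1/87091200 = -1/9676800
⇒ 3j(8 5 7; 0 0 0)² = 360/46189, sgn +1
Racah Σ t=4..6: t=4:+1/418037760 t=5:−1/58060800 t=6:+1/87091200 = -1/298598400
⇒ 3j(8 5 7; -5 3 2)² = 7/3876, sgn +1
4πI² = N·(3j₀)²·(3jₘ)² = 3150/79781
I = +1·√(0.0394831/4π) = 0.05605323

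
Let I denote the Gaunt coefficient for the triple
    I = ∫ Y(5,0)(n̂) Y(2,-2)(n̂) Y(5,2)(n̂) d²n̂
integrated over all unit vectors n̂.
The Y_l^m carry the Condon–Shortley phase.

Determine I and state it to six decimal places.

-0.191372

m-sum 0 ✓  L=12 even ✓  3≤5≤7 ✓
Π(2lᵢ+1) = 11×5×11 = 605
triangle coeff Δ(5,2,5) = 1/38610
Σ_t [0,2]: t=0:+1/2880 t=1:−1/576 t=2:+1/2880 = -1/960
(3j)²=10/429 [(5 2 5; 0 0 0)], sign=+1
Σ_t [0,0]: t=0:+1/2880 = 1/2880
(3j)²=14/429 [(5 2 5; 0 -2 2)], sign=-1
⇒ 4πI² = 700/1521
I = (-1)√(700/1521/(4π)) = -0.19137248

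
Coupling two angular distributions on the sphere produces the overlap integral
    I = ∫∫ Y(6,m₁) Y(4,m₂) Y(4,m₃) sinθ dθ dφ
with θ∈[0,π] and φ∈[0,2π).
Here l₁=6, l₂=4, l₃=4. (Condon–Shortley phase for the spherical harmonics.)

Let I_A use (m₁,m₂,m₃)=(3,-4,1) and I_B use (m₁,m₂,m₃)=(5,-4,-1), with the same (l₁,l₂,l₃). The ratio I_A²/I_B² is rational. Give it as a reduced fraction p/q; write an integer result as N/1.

l's match ⇒ only the (l;m) 3-j factors differ between A and B.
A: triangle coeff Δ(6,4,4) = 1/1261260; Σ_t [0,0]: t=0:+1/51840 = 1/51840; (3j)²=8/429 [(6 4 4; 3 -4 1)], sign=-1
B: triangle coeff Δ(6,4,4) = 1/1261260; Σ_t [0,0]: t=0:+1/172800 = 1/172800; (3j)²=2/65 [(6 4 4; 5 -4 -1)], sign=-1
I_A²/I_B² = (8/429)/(2/65) = 20/33

20/33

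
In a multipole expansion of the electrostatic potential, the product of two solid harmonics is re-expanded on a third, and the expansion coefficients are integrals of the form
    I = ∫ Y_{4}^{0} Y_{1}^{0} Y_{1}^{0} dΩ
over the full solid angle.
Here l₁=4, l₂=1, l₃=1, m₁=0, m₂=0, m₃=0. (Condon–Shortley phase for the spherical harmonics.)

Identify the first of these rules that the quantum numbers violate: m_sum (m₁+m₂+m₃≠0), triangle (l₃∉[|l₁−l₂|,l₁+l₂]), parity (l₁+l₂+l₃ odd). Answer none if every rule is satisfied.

Σmᵢ = 0  ✓
l₃∈[|l₁−l₂|,l₁+l₂]=[3,5], have l₃=1  ✗
Σlᵢ = 6 ⇒ even

triangle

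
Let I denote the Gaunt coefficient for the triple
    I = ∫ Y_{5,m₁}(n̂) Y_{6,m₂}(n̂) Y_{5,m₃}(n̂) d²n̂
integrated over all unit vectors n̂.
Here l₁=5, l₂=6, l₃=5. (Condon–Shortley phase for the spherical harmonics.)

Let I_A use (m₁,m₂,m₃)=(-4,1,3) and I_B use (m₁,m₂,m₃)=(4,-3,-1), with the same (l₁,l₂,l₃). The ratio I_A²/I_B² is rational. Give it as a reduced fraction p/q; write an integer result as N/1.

Same 5,6,5: normalisation and zero-m 3j drop out of the ratio.
A: Δ: 6! 4! 6! / 17! → 1/28588560; sum: t=5:−1/138240 t=6:+1/518400 = -11/2073600; 3j²(5 6 5; -4 1 3) = Δ·Π!·Σ² = 77/4420  (sign -1)
B: Δ: 6! 4! 6! / 17! → 1/28588560; sum: t=0:+1/155520 t=1:−1/138240 = -1/1244160; 3j²(5 6 5; 4 -3 -1) = Δ·Π!·Σ² = 3/9724  (sign -1)
I_A²/I_B² = (77/4420)/(3/9724) = 847/15

847/15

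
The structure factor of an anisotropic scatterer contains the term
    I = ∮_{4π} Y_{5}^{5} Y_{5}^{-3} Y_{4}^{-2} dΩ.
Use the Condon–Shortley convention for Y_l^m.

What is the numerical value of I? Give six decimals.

Rules hold: Σm=0, L=14 even, 0≤4≤10.
N = 11·11·9 = 1089
Δ = 6!·4!·4!/15! = 1/3153150
Racah Σ t=1..5: t=1:−1/69120 t=2:+1/1728 t=3:−1/576 t=4:+1/1728 t=5:−1/69120 = -7/11520
⇒ 3j(5 5 4; 0 0 0)² = 2/143, sgn -1
Racah Σ t=0..0: t=0:+1/69120 = 1/69120
⇒ 3j(5 5 4; 5 -3 -2)² = 4/143, sgn +1
4πI² = N·(3j₀)²·(3jₘ)² = 72/169
I = -1·√(0.426036/4π) = -0.18412721

-0.184127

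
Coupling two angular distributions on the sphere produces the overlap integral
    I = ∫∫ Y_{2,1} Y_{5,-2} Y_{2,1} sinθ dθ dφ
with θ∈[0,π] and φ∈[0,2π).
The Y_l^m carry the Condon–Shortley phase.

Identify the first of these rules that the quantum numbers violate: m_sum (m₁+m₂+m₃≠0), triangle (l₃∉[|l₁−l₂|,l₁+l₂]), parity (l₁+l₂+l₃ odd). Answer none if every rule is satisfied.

triangle

azimuthal sum: 1 − 2 + 1 = 0  ✓
3 ≤ 2 ≤ 7 (triangle on l)  ✗
L = 2 + 5 + 2 = 9 (odd)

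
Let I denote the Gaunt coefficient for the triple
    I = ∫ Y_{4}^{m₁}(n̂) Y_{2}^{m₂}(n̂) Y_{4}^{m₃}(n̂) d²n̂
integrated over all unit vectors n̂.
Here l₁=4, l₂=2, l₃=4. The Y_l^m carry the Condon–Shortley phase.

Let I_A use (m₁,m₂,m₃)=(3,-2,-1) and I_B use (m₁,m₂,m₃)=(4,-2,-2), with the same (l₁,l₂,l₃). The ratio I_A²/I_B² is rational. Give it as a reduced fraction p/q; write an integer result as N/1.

9/4

l's match ⇒ only the (l;m) 3-j factors differ between A and B.
A: triangle coeff Δ(4,2,4) = 1/13860; Σ_t [0,0]: t=0:+1/480 = 1/480; (3j)²=3/110 [(4 2 4; 3 -2 -1)], sign=-1
B: triangle coeff Δ(4,2,4) = 1/13860; Σ_t [0,0]: t=0:+1/2880 = 1/2880; (3j)²=2/165 [(4 2 4; 4 -2 -2)], sign=+1
I_A²/I_B² = (3/110)/(2/165) = 9/4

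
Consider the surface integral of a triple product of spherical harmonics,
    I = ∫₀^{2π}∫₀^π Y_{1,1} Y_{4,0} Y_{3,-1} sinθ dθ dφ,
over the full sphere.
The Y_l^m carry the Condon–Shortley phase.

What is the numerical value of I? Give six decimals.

Checks pass: Σm=0; 8 even; l₃=3∈[3,5].
(2·1+1)(2·4+1)(2·3+1) = 189
Δ: 2! 0! 6! / 9! → 1/252
sum: t=1:−1/36 = -1/36
3j²(1 4 3; 0 0 0) = Δ·Π!·Σ² = 4/63  (sign +1)
sum: t=0:+1/96 = 1/96
3j²(1 4 3; 1 0 -1) = Δ·Π!·Σ² = 1/42  (sign +1)
combine: 4πI² = 189·4/63·1/42 = 2/7
take √, sign +1: I = 0.15078601

0.150786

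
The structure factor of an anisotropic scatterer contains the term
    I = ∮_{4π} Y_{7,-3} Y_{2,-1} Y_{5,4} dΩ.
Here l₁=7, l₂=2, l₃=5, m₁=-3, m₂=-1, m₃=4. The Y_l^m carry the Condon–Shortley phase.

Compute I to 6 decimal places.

Checks pass: Σm=0; 14 even; l₃=5∈[5,9].
(2·7+1)(2·2+1)(2·5+1) = 825
Δ: 4! 10! 0! / 15! → 1/15015
sum: t=2:+1/57600 = 1/57600
3j²(7 2 5; 0 0 0) = Δ·Π!·Σ² = 21/715  (sign -1)
sum: t=1:−1/2177280 = -1/2177280
3j²(7 2 5; -3 -1 4) = Δ·Π!·Σ² = 8/3003  (sign +1)
combine: 4πI² = 825·21/715·8/3003 = 120/1859
take √, sign -1: I = -0.07167142

-0.071671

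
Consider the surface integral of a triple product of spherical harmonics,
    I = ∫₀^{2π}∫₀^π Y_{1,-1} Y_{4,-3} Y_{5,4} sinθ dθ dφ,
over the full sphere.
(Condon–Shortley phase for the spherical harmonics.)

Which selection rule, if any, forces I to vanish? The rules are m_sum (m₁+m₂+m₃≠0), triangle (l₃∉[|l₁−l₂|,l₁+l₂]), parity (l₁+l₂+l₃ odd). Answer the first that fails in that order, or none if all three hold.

none

azimuthal sum: -1 − 3 + 4 = 0  ✓
3 ≤ 5 ≤ 5 (triangle on l)  ✓
L = 1 + 4 + 5 = 10 (even)  ✓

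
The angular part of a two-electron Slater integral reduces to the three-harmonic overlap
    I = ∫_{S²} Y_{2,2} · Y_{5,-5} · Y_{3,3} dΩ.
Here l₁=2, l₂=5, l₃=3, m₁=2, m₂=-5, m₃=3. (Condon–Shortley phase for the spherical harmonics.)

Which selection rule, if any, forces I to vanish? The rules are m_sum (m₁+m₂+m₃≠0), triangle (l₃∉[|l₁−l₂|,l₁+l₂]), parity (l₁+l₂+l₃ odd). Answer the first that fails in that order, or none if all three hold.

none

Σmᵢ = 0  ✓
l₃∈[|l₁−l₂|,l₁+l₂]=[3,7], have l₃=3  ✓
Σlᵢ = 10 ⇒ even  ✓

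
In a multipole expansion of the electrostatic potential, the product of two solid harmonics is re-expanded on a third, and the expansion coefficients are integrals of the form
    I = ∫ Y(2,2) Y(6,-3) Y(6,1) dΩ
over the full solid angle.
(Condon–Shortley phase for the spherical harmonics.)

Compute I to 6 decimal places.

m-sum 0 ✓  L=14 even ✓  4≤6≤8 ✓
Π(2lᵢ+1) = 5×13×13 = 845
triangle coeff Δ(2,6,6) = 1/90090
Σ_t [0,2]: t=0:+1/69120 t=1:−1/14400 t=2:+1/69120 = -7/172800
(3j)²=14/715 [(2 6 6; 0 0 0)], sign=-1
Σ_t [0,0]: t=0:+1/120960 = 1/120960
(3j)²=24/1001 [(2 6 6; 2 -3 1)], sign=-1
⇒ 4πI² = 48/121
I = (+1)√(48/121/(4π)) = 0.17767364

0.177674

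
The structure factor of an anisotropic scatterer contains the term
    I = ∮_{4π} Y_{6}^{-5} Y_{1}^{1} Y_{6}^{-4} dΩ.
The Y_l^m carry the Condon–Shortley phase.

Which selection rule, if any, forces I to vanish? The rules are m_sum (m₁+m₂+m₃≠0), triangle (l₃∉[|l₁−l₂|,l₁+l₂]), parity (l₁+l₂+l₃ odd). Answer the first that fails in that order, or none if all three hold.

azimuthal sum: -5 + 1 − 4 = -8  ✗
5 ≤ 6 ≤ 7 (triangle on l)
L = 6 + 1 + 6 = 13 (odd)

m_sum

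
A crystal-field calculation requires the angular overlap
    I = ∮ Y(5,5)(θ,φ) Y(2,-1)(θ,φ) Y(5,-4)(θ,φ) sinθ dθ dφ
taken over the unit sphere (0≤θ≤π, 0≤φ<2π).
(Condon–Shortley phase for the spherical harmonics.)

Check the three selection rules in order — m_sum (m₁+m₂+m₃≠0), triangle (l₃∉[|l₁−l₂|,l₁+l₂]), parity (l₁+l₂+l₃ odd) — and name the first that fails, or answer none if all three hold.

m₁+m₂+m₃ = 5 − 1 − 4 = 0  ✓
triangle: |5−2|=3 ≤ l₃=5 ≤ 5+2=7  ✓
parity: l₁+l₂+l₃ = 12 is even  ✓

none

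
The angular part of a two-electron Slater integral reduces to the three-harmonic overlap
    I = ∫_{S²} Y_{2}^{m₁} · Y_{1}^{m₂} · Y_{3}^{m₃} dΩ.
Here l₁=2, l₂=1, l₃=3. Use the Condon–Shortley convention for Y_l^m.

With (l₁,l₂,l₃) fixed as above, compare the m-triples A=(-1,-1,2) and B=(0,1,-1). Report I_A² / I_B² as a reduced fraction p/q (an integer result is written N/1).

5/3

l's match ⇒ only the (l;m) 3-j factors differ between A and B.
A: triangle coeff Δ(2,1,3) = 1/105; Σ_t [0,0]: t=0:+1/12 = 1/12; (3j)²=2/21 [(2 1 3; -1 -1 2)], sign=-1
B: triangle coeff Δ(2,1,3) = 1/105; Σ_t [0,0]: t=0:+1/8 = 1/8; (3j)²=2/35 [(2 1 3; 0 1 -1)], sign=+1
I_A²/I_B² = (2/21)/(2/35) = 5/3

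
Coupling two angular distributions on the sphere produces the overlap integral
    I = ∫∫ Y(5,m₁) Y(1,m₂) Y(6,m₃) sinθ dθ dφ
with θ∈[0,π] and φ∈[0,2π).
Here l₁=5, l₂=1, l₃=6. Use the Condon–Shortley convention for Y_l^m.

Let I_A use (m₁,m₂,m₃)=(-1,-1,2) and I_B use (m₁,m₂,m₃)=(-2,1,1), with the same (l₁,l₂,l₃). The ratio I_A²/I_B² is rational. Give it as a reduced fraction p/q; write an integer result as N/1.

14/5

l's match ⇒ only the (l;m) 3-j factors differ between A and B.
A: triangle coeff Δ(5,1,6) = 1/858; Σ_t [0,0]: t=0:+1/34560 = 1/34560; (3j)²=14/429 [(5 1 6; -1 -1 2)], sign=+1
B: triangle coeff Δ(5,1,6) = 1/858; Σ_t [0,0]: t=0:+1/60480 = 1/60480; (3j)²=5/429 [(5 1 6; -2 1 1)], sign=-1
I_A²/I_B² = (14/429)/(5/429) = 14/5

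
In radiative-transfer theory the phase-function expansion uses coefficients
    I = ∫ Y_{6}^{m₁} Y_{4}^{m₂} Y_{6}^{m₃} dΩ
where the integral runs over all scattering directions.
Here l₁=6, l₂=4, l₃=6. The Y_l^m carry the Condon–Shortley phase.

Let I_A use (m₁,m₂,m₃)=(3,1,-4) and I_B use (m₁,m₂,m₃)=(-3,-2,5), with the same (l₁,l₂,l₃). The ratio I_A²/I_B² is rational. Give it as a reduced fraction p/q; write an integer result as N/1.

Shared (l₁,l₂,l₃)=(6,4,6): N and (l;000)² cancel in I_A²/I_B².
A: Δ = 4!·8!·4!/17! = 1/15315300; Racah Σ t=1..3: t=1:−1/207360 t=2:+1/120960 t=3:−1/967680 = 1/414720; ⇒ 3j(6 4 6; 3 1 -4)² = 21/4862, sgn +1
B: Δ = 4!·8!·4!/17! = 1/15315300; Racah Σ t=1..2: t=1:−1/1451520 t=2:+1/483840 = 1/725760; ⇒ 3j(6 4 6; -3 -2 5)² = 24/1547, sgn -1
I_A²/I_B² = (21/4862)/(24/1547) = 49/176

49/176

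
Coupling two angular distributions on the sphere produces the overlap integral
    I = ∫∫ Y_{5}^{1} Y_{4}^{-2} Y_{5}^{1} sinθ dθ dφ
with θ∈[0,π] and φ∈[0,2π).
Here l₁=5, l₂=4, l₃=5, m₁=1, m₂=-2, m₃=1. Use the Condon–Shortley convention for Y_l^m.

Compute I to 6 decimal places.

Rules hold: Σm=0, L=14 even, 1≤5≤9.
N = 11·9·11 = 1089
Δ = 4!·6!·4!/15! = 1/3153150
Racah Σ t=0..4: t=0:+1/69120 t=1:−1/1728 t=2:+1/576 t=3:−1/1728 t=4:+1/69120 = 7/11520
⇒ 3j(5 4 5; 0 0 0)² = 2/143, sgn -1
Racah Σ t=0..2: t=0:+1/4608 t=1:−1/1296 t=2:+1/4608 = -7/20736
⇒ 3j(5 4 5; 1 -2 1)² = 20/1287, sgn -1
4πI² = N·(3j₀)²·(3jₘ)² = 40/169
I = +1·√(0.236686/4π) = 0.13724032

0.137240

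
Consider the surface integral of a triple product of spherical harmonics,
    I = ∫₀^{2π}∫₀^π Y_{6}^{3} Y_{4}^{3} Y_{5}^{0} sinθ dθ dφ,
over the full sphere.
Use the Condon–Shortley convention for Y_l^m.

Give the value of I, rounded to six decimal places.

3 + 3 + 0 = 6 ≠ 0: azimuthal integral kills it; I = 0

0.000000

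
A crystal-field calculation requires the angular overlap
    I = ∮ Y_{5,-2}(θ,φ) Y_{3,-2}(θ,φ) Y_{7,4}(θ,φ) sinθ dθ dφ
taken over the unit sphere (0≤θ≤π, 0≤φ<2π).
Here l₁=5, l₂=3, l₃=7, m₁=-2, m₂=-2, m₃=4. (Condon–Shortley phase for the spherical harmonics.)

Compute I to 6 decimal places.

0.000000

L=15 odd ⇒ parity kills the (l;000) factor ⇒ I = 0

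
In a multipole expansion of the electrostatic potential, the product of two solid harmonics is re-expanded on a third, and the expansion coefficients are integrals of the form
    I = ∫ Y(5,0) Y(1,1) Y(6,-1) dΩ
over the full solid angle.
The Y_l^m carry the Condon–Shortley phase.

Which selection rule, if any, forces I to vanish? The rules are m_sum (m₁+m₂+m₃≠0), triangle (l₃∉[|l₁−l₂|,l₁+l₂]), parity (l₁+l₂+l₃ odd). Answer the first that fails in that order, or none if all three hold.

none

m₁+m₂+m₃ = 0 + 1 − 1 = 0  ✓
triangle: |5−1|=4 ≤ l₃=6 ≤ 5+1=6  ✓
parity: l₁+l₂+l₃ = 12 is even  ✓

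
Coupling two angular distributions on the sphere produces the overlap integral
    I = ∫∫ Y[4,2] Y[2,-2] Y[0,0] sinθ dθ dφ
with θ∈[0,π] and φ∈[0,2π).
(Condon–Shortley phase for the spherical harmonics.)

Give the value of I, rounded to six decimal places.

triangle: need 2≤l₃≤6, have 0; I=0

0.000000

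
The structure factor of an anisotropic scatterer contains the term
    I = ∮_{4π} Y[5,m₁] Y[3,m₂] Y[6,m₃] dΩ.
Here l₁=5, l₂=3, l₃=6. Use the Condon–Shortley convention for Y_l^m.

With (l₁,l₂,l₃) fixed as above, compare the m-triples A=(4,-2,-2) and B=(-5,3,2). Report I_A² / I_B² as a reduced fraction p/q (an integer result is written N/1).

Shared (l₁,l₂,l₃)=(5,3,6): N and (l;000)² cancel in I_A²/I_B².
A: Δ = 2!·8!·4!/15! = 1/675675; Racah Σ t=0..1: t=0:+1/60480 t=1:−1/967680 = 1/64512; ⇒ 3j(5 3 6; 4 -2 -2)² = 15/1001, sgn +1
B: Δ = 2!·8!·4!/15! = 1/675675; Racah Σ t=2..2: t=2:+1/1935360 = 1/1935360; ⇒ 3j(5 3 6; -5 3 2)² = 1/1001, sgn +1
I_A²/I_B² = (15/1001)/(1/1001) = 15/1

15/1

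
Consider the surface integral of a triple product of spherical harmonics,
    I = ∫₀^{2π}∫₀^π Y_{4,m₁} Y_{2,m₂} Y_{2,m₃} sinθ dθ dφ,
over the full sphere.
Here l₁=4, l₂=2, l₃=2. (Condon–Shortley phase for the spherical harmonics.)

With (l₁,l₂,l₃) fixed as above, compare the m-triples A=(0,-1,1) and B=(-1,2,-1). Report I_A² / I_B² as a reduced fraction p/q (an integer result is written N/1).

Shared (l₁,l₂,l₃)=(4,2,2): N and (l;000)² cancel in I_A²/I_B².
A: Δ = 4!·4!·0!/9! = 1/630; Racah Σ t=1..1: t=1:−1/36 = -1/36; ⇒ 3j(4 2 2; 0 -1 1)² = 8/315, sgn +1
B: Δ = 4!·4!·0!/9! = 1/630; Racah Σ t=4..4: t=4:+1/144 = 1/144; ⇒ 3j(4 2 2; -1 2 -1)² = 1/126, sgn -1
I_A²/I_B² = (8/315)/(1/126) = 16/5

16/5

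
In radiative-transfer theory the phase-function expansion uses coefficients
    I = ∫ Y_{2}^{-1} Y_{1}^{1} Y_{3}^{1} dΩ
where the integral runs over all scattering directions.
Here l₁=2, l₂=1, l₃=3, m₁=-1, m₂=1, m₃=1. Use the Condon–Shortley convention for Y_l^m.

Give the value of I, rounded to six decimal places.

0.000000

m-sum = -1 + 1 + 1 = 1 ≠ 0 ⇒ I = 0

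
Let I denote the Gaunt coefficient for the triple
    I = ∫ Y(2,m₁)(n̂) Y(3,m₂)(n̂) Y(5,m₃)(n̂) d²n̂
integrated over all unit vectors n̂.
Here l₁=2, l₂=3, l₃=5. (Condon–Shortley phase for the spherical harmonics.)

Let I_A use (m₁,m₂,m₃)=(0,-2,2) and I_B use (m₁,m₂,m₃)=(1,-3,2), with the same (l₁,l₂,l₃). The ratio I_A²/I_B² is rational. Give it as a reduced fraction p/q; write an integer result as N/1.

9/1

Shared (l₁,l₂,l₃)=(2,3,5): N and (l;000)² cancel in I_A²/I_B².
A: Δ = 0!·4!·6!/11! = 1/2310; Racah Σ t=0..0: t=0:+1/480 = 1/480; ⇒ 3j(2 3 5; 0 -2 2)² = 3/110, sgn -1
B: Δ = 0!·4!·6!/11! = 1/2310; Racah Σ t=0..0: t=0:+1/4320 = 1/4320; ⇒ 3j(2 3 5; 1 -3 2)² = 1/330, sgn -1
I_A²/I_B² = (3/110)/(1/330) = 9/1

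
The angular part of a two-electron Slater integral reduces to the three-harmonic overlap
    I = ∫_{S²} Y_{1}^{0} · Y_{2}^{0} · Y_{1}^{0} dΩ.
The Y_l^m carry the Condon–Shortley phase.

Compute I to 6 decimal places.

m-sum 0 ✓  L=4 even ✓  1≤1≤3 ✓
Π(2lᵢ+1) = 3×5×3 = 45
triangle coeff Δ(1,2,1) = 1/30
Σ_t [1,1]: t=1:−1/1 = -1/1
(3j)²=2/15 [(1 2 1; 0 0 0)], sign=+1
(m-triple is (0,0,0) — same symbol as above.)
⇒ 4πI² = 4/5
I = (+1)√(4/5/(4π)) = 0.25231325

0.252313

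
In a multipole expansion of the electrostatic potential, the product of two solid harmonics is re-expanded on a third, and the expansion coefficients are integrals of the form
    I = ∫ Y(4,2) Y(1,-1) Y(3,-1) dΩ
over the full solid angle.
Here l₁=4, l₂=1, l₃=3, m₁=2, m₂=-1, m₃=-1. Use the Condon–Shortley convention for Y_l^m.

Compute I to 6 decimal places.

m-sum 0 ✓  L=8 even ✓  3≤3≤5 ✓
Π(2lᵢ+1) = 9×3×7 = 189
triangle coeff Δ(4,1,3) = 1/252
Σ_t [1,1]: t=1:−1/36 = -1/36
(3j)²=4/63 [(4 1 3; 0 0 0)], sign=+1
Σ_t [0,0]: t=0:+1/96 = 1/96
(3j)²=5/84 [(4 1 3; 2 -1 -1)], sign=+1
⇒ 4πI² = 5/7
I = (+1)√(5/7/(4π)) = 0.23841361

0.238414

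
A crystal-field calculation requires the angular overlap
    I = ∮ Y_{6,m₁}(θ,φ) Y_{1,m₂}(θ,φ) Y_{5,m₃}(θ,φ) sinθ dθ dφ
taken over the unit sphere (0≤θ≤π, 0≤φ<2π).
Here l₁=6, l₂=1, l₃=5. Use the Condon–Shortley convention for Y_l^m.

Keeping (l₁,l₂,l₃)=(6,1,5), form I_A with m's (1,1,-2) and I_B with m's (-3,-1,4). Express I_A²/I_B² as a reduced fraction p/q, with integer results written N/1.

Shared (l₁,l₂,l₃)=(6,1,5): N and (l;000)² cancel in I_A²/I_B².
A: Δ = 2!·10!·0!/13! = 1/858; Racah Σ t=2..2: t=2:+1/60480 = 1/60480; ⇒ 3j(6 1 5; 1 1 -2)² = 5/429, sgn -1
B: Δ = 2!·10!·0!/13! = 1/858; Racah Σ t=0..0: t=0:+1/725760 = 1/725760; ⇒ 3j(6 1 5; -3 -1 4)² = 1/286, sgn -1
I_A²/I_B² = (5/429)/(1/286) = 10/3

10/3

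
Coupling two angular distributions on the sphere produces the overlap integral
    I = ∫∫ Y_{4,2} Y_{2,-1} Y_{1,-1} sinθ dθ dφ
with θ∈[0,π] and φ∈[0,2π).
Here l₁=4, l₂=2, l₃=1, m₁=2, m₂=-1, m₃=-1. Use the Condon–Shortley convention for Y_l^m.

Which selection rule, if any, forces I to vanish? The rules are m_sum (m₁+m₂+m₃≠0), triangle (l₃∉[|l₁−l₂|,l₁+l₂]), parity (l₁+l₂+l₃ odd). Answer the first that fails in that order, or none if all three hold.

triangle

m₁+m₂+m₃ = 2 − 1 − 1 = 0  ✓
triangle: |4−2|=2 ≤ l₃=1 ≤ 4+2=6  ✗
parity: l₁+l₂+l₃ = 7 is odd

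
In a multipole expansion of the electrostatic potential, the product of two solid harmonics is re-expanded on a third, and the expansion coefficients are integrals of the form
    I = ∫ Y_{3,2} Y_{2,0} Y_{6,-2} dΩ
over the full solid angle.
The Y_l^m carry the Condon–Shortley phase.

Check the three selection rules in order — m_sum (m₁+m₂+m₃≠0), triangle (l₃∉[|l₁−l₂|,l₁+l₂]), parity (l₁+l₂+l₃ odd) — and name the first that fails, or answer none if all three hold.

Σmᵢ = 0  ✓
l₃∈[|l₁−l₂|,l₁+l₂]=[1,5], have l₃=6  ✗
Σlᵢ = 11 ⇒ odd

triangle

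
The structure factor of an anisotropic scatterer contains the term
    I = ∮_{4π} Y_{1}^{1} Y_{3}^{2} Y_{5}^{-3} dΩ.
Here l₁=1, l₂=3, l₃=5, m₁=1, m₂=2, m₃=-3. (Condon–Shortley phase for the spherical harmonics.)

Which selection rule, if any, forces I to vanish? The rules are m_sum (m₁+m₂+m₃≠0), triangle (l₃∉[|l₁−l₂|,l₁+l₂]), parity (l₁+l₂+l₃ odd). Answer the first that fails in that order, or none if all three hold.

triangle

Σmᵢ = 0  ✓
l₃∈[|l₁−l₂|,l₁+l₂]=[2,4], have l₃=5  ✗
Σlᵢ = 9 ⇒ odd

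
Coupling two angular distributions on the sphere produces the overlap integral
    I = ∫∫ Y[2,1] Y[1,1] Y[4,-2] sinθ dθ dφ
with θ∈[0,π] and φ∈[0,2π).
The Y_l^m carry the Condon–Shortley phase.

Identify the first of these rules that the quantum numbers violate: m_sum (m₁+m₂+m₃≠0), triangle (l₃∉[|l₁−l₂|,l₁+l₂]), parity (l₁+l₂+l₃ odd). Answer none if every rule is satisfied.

triangle

m₁+m₂+m₃ = 1 + 1 − 2 = 0  ✓
triangle: |2−1|=1 ≤ l₃=4 ≤ 2+1=3  ✗
parity: l₁+l₂+l₃ = 7 is odd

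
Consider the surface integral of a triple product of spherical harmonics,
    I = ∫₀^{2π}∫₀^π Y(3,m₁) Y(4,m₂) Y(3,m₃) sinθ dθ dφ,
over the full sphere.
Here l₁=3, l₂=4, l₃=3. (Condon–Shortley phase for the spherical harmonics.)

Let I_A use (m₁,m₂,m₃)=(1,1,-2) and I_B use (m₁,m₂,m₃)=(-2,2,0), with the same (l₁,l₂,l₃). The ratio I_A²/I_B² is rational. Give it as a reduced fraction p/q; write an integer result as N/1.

l's match ⇒ only the (l;m) 3-j factors differ between A and B.
A: triangle coeff Δ(3,4,3) = 1/34650; Σ_t [1,2]: t=1:−1/144 t=2:+1/48 = 1/72; (3j)²=16/693 [(3 4 3; 1 1 -2)], sign=-1
B: triangle coeff Δ(3,4,3) = 1/34650; Σ_t [3,4]: t=3:−1/72 t=4:+1/96 = -1/288; (3j)²=1/462 [(3 4 3; -2 2 0)], sign=+1
I_A²/I_B² = (16/693)/(1/462) = 32/3

32/3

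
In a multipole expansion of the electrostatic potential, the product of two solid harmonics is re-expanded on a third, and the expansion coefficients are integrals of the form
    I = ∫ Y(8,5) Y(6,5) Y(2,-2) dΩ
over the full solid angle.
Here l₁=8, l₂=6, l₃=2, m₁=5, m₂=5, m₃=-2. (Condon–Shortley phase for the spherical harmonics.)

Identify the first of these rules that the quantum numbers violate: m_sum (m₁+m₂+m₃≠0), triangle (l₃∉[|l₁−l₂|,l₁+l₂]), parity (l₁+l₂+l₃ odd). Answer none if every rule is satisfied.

Σmᵢ = 8  ✗
l₃∈[|l₁−l₂|,l₁+l₂]=[2,14], have l₃=2
Σlᵢ = 16 ⇒ even

m_sum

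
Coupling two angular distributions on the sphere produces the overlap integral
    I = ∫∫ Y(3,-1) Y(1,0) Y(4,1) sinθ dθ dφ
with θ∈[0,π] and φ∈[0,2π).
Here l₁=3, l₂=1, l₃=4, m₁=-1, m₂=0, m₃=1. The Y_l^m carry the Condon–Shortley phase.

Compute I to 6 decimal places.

Checks pass: Σm=0; 8 even; l₃=4∈[2,4].
(2·3+1)(2·1+1)(2·4+1) = 189
Δ: 0! 6! 2! / 9! → 1/252
sum: t=0:+1/36 = 1/36
3j²(3 1 4; 0 0 0) = Δ·Π!·Σ² = 4/63  (sign +1)
sum: t=0:+1/48 = 1/48
3j²(3 1 4; -1 0 1) = Δ·Π!·Σ² = 5/84  (sign -1)
combine: 4πI² = 189·4/63·5/84 = 5/7
take √, sign -1: I = -0.23841361

-0.238414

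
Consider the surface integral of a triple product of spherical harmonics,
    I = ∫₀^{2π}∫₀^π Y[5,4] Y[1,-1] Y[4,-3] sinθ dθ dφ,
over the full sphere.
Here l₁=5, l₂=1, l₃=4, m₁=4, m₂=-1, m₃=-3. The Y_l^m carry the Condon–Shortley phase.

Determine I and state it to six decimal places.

0.294638

Rules hold: Σm=0, L=10 even, 4≤4≤6.
N = 11·3·9 = 297
Δ = 2!·8!·0!/11! = 1/495
Racah Σ t=1..1: t=1:−1/576 = -1/576
⇒ 3j(5 1 4; 0 0 0)² = 5/99, sgn -1
Racah Σ t=0..0: t=0:+1/10080 = 1/10080
⇒ 3j(5 1 4; 4 -1 -3)² = 4/55, sgn -1
4πI² = N·(3j₀)²·(3jₘ)² = 12/11
I = +1·√(1.09091/4π) = 0.29463840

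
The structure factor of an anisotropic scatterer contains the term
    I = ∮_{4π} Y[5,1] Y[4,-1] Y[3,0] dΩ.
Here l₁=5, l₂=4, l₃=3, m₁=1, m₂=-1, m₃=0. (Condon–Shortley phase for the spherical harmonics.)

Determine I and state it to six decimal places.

m-sum 0 ✓  L=12 even ✓  1≤3≤9 ✓
Π(2lᵢ+1) = 11×9×7 = 693
triangle coeff Δ(5,4,3) = 1/180180
Σ_t [2,4]: t=2:+1/576 t=3:−1/144 t=4:+1/576 = -1/288
(3j)²=20/1001 [(5 4 3; 0 0 0)], sign=+1
Σ_t [1,3]: t=1:−1/1440 t=2:+1/192 t=3:−1/432 = 19/8640
(3j)²=361/30030 [(5 4 3; 1 -1 0)], sign=-1
⇒ 4πI² = 2166/13013
I = (-1)√(2166/13013/(4π)) = -0.11508947

-0.115089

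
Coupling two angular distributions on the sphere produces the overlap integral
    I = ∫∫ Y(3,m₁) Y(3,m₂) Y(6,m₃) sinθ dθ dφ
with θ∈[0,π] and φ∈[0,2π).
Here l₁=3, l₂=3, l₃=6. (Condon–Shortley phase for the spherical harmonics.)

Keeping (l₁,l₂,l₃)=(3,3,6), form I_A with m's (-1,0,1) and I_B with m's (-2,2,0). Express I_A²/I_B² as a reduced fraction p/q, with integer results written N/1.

175/18

Shared (l₁,l₂,l₃)=(3,3,6): N and (l;000)² cancel in I_A²/I_B².
A: Δ = 0!·6!·6!/13! = 1/12012; Racah Σ t=0..0: t=0:+1/1728 = 1/1728; ⇒ 3j(3 3 6; -1 0 1)² = 25/858, sgn -1
B: Δ = 0!·6!·6!/13! = 1/12012; Racah Σ t=0..0: t=0:+1/14400 = 1/14400; ⇒ 3j(3 3 6; -2 2 0)² = 3/1001, sgn +1
I_A²/I_B² = (25/858)/(3/1001) = 175/18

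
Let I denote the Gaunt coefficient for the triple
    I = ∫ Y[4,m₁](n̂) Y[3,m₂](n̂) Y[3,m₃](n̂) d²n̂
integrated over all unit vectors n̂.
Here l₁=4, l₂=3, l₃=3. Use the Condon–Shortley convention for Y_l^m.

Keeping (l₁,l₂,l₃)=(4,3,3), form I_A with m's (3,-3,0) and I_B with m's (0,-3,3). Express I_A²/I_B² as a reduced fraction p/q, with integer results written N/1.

l's match ⇒ only the (l;m) 3-j factors differ between A and B.
A: triangle coeff Δ(4,3,3) = 1/34650; Σ_t [0,0]: t=0:+1/288 = 1/288; (3j)²=1/22 [(4 3 3; 3 -3 0)], sign=-1
B: triangle coeff Δ(4,3,3) = 1/34650; Σ_t [0,0]: t=0:+1/1152 = 1/1152; (3j)²=1/154 [(4 3 3; 0 -3 3)], sign=+1
I_A²/I_B² = (1/22)/(1/154) = 7/1

7/1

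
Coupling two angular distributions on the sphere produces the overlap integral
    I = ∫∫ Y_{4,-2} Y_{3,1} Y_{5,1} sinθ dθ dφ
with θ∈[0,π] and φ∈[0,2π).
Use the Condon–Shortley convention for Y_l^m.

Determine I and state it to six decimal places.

0.106335

Checks pass: Σm=0; 12 even; l₃=5∈[1,7].
(2·4+1)(2·3+1)(2·5+1) = 693
Δ: 2! 6! 4! / 13! → 1/180180
sum: t=0:+1/576 t=1:−1/144 t=2:+1/576 = -1/288
3j²(4 3 5; 0 0 0) = Δ·Π!·Σ² = 20/1001  (sign +1)
sum: t=0:+1/34560 t=1:−1/720 t=2:+1/384 = 43/34560
3j²(4 3 5; -2 1 1) = Δ·Π!·Σ² = 1849/180180  (sign +1)
combine: 4πI² = 693·20/1001·1849/180180 = 1849/13013
take √, sign +1: I = 0.10633465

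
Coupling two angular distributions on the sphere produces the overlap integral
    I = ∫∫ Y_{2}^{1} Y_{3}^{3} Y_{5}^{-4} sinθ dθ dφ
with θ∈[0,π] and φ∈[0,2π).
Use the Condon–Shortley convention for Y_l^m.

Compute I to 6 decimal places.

0.219610

m-sum 0 ✓  L=10 even ✓  1≤5≤5 ✓
Π(2lᵢ+1) = 5×7×11 = 385
triangle coeff Δ(2,3,5) = 1/2310
Σ_t [0,0]: t=0:+1/144 = 1/144
(3j)²=10/231 [(2 3 5; 0 0 0)], sign=-1
Σ_t [0,0]: t=0:+1/4320 = 1/4320
(3j)²=2/55 [(2 3 5; 1 3 -4)], sign=-1
⇒ 4πI² = 20/33
I = (+1)√(20/33/(4π)) = 0.21961050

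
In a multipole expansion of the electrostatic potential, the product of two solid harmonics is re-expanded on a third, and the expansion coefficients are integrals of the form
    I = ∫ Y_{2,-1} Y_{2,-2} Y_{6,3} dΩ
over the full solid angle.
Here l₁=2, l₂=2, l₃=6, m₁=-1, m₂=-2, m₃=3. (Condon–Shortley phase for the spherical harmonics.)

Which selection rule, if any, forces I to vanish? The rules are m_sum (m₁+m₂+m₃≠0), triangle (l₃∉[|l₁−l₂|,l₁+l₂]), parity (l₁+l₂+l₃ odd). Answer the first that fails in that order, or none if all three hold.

triangle

m₁+m₂+m₃ = -1 − 2 + 3 = 0  ✓
triangle: |2−2|=0 ≤ l₃=6 ≤ 2+2=4  ✗
parity: l₁+l₂+l₃ = 10 is even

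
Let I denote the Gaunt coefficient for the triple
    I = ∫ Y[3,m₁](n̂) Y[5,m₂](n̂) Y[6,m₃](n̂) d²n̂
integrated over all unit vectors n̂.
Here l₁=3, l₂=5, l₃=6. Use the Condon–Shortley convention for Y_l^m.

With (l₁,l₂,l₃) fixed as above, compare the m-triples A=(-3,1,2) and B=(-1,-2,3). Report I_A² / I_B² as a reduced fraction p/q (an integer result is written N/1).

Same 3,5,6: normalisation and zero-m 3j drop out of the ratio.
A: Δ: 2! 4! 8! / 15! → 1/675675; sum: t=2:+1/27648 = 1/27648; 3j²(3 5 6; -3 1 2) = Δ·Π!·Σ² = 10/429  (sign +1)
B: Δ: 2! 4! 8! / 15! → 1/675675; sum: t=0:+1/34560 t=1:−1/8640 t=2:+1/40320 = -1/16128; 3j²(3 5 6; -1 -2 3) = Δ·Π!·Σ² = 18/1001  (sign +1)
I_A²/I_B² = (10/429)/(18/1001) = 35/27

35/27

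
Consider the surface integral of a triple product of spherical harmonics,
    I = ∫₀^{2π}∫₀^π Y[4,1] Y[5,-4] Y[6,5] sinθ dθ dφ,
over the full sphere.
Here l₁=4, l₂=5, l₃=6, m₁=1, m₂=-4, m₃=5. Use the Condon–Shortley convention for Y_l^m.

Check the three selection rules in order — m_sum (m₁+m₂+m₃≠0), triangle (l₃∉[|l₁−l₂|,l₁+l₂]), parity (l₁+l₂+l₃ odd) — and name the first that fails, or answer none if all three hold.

m_sum

m₁+m₂+m₃ = 1 − 4 + 5 = 2  ✗
triangle: |4−5|=1 ≤ l₃=6 ≤ 4+5=9
parity: l₁+l₂+l₃ = 15 is odd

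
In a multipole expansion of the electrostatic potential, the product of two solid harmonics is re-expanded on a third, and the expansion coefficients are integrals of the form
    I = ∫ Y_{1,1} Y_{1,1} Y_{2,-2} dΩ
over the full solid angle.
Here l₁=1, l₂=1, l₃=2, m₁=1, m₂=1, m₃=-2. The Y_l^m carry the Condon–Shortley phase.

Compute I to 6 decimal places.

Checks pass: Σm=0; 4 even; l₃=2∈[0,2].
(2·1+1)(2·1+1)(2·2+1) = 45
Δ: 0! 2! 2! / 5! → 1/30
sum: t=0:+1/1 = 1/1
3j²(1 1 2; 0 0 0) = Δ·Π!·Σ² = 2/15  (sign +1)
sum: t=0:+1/4 = 1/4
3j²(1 1 2; 1 1 -2) = Δ·Π!·Σ² = 1/5  (sign +1)
combine: 4πI² = 45·2/15·1/5 = 6/5
take √, sign +1: I = 0.30901936

0.309019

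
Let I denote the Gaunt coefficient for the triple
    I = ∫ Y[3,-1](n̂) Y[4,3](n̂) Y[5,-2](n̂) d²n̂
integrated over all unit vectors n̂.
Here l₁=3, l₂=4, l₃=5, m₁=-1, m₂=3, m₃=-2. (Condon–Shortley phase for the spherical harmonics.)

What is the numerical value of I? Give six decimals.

Checks pass: Σm=0; 12 even; l₃=5∈[1,7].
(2·3+1)(2·4+1)(2·5+1) = 693
Δ: 2! 4! 6! / 13! → 1/180180
sum: t=0:+1/576 t=1:−1/144 t=2:+1/576 = -1/288
3j²(3 4 5; 0 0 0) = Δ·Π!·Σ² = 20/1001  (sign +1)
sum: t=1:−1/4320 t=2:+1/960 = 7/8640
3j²(3 4 5; -1 3 -2) = Δ·Π!·Σ² = 343/12870  (sign -1)
combine: 4πI² = 693·20/1001·343/12870 = 686/1859
take √, sign -1: I = -0.17136315

-0.171363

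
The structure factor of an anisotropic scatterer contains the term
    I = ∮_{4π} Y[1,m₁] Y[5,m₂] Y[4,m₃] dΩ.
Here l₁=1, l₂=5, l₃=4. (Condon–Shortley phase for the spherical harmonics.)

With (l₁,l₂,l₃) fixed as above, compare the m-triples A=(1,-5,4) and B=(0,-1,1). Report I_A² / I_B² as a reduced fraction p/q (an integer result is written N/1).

15/8

Same 1,5,4: normalisation and zero-m 3j drop out of the ratio.
A: Δ: 2! 0! 8! / 11! → 1/495; sum: t=0:+1/80640 = 1/80640; 3j²(1 5 4; 1 -5 4) = Δ·Π!·Σ² = 1/11  (sign +1)
B: Δ: 2! 0! 8! / 11! → 1/495; sum: t=1:−1/720 = -1/720; 3j²(1 5 4; 0 -1 1) = Δ·Π!·Σ² = 8/165  (sign +1)
I_A²/I_B² = (1/11)/(8/165) = 15/8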